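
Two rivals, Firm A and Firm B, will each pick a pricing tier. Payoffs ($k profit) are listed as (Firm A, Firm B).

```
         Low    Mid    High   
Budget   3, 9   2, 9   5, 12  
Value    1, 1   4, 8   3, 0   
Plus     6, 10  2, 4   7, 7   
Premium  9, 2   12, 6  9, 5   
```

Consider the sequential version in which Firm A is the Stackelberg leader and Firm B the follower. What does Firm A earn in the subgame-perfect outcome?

Firm B best-responds to each possible Firm A move:
- Budget → Firm B plays High (best of 9, 9, 12); Firm A gets 5.
- Value → Firm B plays Mid (best of 1, 8, 0); Firm A gets 4.
- Plus → Firm B plays Low (best of 10, 4, 7); Firm A gets 6.
- Premium → Firm B plays Mid (best of 2, 6, 5); Firm A gets 12.
Among 5, 4, 6, 12, the best is 12 at Premium. Subgame-perfect outcome: (Premium, Mid) with payoffs (12, 6).

12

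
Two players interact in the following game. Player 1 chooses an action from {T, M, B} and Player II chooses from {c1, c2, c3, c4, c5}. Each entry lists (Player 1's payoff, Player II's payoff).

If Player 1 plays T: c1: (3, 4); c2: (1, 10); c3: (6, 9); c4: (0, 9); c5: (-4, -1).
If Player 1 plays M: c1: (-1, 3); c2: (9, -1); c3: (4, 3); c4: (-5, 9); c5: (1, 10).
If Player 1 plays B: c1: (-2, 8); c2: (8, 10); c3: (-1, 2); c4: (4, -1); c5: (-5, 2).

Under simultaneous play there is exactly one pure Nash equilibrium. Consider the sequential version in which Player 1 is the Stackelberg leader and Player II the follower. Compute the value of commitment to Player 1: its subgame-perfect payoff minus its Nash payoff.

7

Solve by backward induction (Player 1 leads).
- T → Player II plays c2 (best of 4, 10, 9, 9, -1); Player 1 gets 1.
- M → Player II plays c5 (best of 3, -1, 3, 9, 10); Player 1 gets 1.
- B → Player II plays c2 (best of 8, 10, 2, -1, 2); Player 1 gets 8.
Maximizing over 1, 1, 8, Player 1 chooses B. Subgame-perfect outcome: (B, c2) with payoffs (8, 10).
Now find the simultaneous Nash equilibrium.
Player 1's best replies: c1→T; c2→M; c3→T; c4→B; c5→M.
Player II's best replies: T→c2; M→c5; B→c2.
Only (M, c5) has each player best-responding; Nash payoffs (1, 10).
Player 1's commitment gain: 8 − 1 = 7.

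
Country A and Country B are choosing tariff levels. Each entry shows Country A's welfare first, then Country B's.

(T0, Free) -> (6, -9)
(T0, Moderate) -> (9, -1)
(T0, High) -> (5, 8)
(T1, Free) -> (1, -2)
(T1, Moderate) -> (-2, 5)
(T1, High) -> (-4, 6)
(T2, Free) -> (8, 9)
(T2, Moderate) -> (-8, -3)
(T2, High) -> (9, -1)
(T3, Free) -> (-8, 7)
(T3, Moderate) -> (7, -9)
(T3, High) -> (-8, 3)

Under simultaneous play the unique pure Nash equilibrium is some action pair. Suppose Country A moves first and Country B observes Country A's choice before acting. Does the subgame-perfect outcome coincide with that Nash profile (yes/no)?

Backward induction with Country A moving first.
- T0: BR = High, leader payoff 5.
- T1: BR = High, leader payoff -4.
- T2: BR = Free, leader payoff 8.
- T3: BR = Free, leader payoff -8.
Country A's induced payoffs are 5, -4, 8, -8, so Country A commits to T2. Subgame-perfect outcome: (T2, Free) with payoffs (8, 9).
Under simultaneous play:
Country A's best replies: Free→T2; Moderate→T0; High→T2.
Country B's best replies: T0→High; T1→High; T2→Free; T3→Free.
The unique mutual best reply is (T2, Free), giving (8, 9).
Sequential outcome (T2, Free) coincides with the Nash profile (T2, Free).

yes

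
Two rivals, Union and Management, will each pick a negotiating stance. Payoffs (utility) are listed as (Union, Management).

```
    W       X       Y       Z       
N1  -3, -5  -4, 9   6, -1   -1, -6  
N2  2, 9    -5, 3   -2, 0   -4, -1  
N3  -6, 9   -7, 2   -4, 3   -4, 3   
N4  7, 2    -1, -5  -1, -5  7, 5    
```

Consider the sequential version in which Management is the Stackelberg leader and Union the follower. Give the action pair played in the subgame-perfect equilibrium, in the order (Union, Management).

Union best-responds to each possible Management move:
- W: BR = N4, leader payoff 2.
- X: BR = N4, leader payoff -5.
- Y: BR = N1, leader payoff -1.
- Z: BR = N4, leader payoff 5.
Maximizing over 2, -5, -1, 5, Management chooses Z. Subgame-perfect outcome: (N4, Z) with payoffs (7, 5).

(N4, Z)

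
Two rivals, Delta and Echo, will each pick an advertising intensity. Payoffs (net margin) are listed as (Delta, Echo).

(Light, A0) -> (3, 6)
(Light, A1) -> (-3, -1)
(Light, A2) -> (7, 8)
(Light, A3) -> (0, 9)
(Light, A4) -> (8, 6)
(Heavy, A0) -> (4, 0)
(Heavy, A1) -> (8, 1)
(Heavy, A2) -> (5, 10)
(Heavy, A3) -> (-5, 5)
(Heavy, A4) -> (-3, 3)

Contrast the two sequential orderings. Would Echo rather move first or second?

second

If Delta leads: Echo's best replies are Light→A3, Heavy→A2; Delta's induced payoffs 0, 5; outcome (Heavy, A2), payoffs (5, 10).
If Echo leads: Delta's best replies are A0→Heavy, A1→Heavy, A2→Light, A3→Light, A4→Light; Echo's induced payoffs 0, 1, 8, 9, 6; outcome (Light, A3), payoffs (0, 9).
Echo gets 9 moving first and 10 moving second, so Echo prefers to move second.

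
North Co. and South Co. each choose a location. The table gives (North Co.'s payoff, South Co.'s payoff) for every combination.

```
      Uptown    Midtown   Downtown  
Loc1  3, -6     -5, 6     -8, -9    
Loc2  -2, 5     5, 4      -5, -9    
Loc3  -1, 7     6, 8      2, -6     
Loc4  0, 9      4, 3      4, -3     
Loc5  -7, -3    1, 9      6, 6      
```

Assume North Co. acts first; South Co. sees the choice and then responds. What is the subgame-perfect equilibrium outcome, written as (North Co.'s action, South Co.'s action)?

(Loc3, Midtown)

South Co. best-responds to each possible North Co. move:
- Loc1: South Co. compares -6, 6, -9 and picks Midtown; North Co. would get -5.
- Loc2: South Co. compares 5, 4, -9 and picks Uptown; North Co. would get -2.
- Loc3: South Co. compares 7, 8, -6 and picks Midtown; North Co. would get 6.
- Loc4: South Co. compares 9, 3, -3 and picks Uptown; North Co. would get 0.
- Loc5: South Co. compares -3, 9, 6 and picks Midtown; North Co. would get 1.
North Co.'s induced payoffs are -5, -2, 6, 0, 1, so North Co. commits to Loc3. Subgame-perfect outcome: (Loc3, Midtown) with payoffs (6, 8).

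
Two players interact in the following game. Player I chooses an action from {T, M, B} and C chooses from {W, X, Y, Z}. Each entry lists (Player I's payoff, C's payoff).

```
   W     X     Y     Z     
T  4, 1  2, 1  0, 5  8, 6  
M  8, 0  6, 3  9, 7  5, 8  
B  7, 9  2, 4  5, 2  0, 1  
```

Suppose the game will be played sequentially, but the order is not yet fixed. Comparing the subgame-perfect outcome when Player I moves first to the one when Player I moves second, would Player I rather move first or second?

second

If Player I leads: C's best replies are T→Z, M→Z, B→W; Player I's induced payoffs 8, 5, 7; outcome (T, Z), payoffs (8, 6).
If C leads: Player I's best replies are W→M, X→M, Y→M, Z→T; C's induced payoffs 0, 3, 7, 6; outcome (M, Y), payoffs (9, 7).
Player I gets 8 moving first and 9 moving second, so Player I prefers to move second.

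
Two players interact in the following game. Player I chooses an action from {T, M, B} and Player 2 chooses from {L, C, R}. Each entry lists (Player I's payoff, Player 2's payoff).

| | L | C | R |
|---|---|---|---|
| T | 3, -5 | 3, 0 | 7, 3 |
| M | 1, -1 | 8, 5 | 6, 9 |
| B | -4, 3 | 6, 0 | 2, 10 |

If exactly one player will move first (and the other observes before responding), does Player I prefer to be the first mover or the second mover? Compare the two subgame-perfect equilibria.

second

If Player I leads: Player 2's best replies are T→R, M→R, B→R; Player I's induced payoffs 7, 6, 2; outcome (T, R), payoffs (7, 3).
If Player 2 leads: Player I's best replies are L→T, C→M, R→T; Player 2's induced payoffs -5, 5, 3; outcome (M, C), payoffs (8, 5).
Player I gets 7 moving first and 8 moving second, so Player I prefers to move second.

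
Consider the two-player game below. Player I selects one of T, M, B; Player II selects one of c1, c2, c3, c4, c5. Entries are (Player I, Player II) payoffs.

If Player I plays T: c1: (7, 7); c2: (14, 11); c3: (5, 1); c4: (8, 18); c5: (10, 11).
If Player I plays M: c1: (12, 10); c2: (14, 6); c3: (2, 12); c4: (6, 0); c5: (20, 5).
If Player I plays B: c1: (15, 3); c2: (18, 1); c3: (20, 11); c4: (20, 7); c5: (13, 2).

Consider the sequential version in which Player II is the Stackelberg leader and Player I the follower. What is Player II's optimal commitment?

Work backward from Player I's decision.
- c1: Player I compares 7, 12, 15 and picks B; Player II would get 3.
- c2: Player I compares 14, 14, 18 and picks B; Player II would get 1.
- c3: Player I compares 5, 2, 20 and picks B; Player II would get 11.
- c4: Player I compares 8, 6, 20 and picks B; Player II would get 7.
- c5: Player I compares 10, 20, 13 and picks M; Player II would get 5.
Among 3, 1, 11, 7, 5, the best is 11 at c3. Subgame-perfect outcome: (B, c3) with payoffs (20, 11).

c3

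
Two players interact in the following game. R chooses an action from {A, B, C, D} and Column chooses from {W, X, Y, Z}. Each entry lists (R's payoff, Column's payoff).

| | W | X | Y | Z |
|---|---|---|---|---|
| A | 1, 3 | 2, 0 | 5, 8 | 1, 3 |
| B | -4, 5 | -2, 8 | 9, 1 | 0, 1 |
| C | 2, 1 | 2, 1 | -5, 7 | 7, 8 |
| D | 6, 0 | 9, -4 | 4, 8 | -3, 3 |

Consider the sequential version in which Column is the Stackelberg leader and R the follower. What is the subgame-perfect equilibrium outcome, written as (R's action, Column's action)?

Work backward from R's decision.
- W → R plays D (best of 1, -4, 2, 6); Column gets 0.
- X → R plays D (best of 2, -2, 2, 9); Column gets -4.
- Y → R plays B (best of 5, 9, -5, 4); Column gets 1.
- Z → R plays C (best of 1, 0, 7, -3); Column gets 8.
Column's induced payoffs are 0, -4, 1, 8, so Column commits to Z. Subgame-perfect outcome: (C, Z) with payoffs (7, 8).

(C, Z)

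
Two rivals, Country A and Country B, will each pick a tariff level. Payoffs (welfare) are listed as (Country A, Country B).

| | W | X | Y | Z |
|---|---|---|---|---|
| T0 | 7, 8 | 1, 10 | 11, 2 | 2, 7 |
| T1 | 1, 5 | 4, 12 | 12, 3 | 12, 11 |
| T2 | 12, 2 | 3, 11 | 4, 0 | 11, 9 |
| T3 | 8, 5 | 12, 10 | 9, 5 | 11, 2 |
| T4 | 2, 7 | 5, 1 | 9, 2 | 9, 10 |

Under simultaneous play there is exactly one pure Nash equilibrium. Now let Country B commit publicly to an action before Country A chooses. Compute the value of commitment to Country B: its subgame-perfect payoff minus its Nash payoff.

1

Backward induction with Country B moving first.
- W → Country A plays T2 (best of 7, 1, 12, 8, 2); Country B gets 2.
- X → Country A plays T3 (best of 1, 4, 3, 12, 5); Country B gets 10.
- Y → Country A plays T1 (best of 11, 12, 4, 9, 9); Country B gets 3.
- Z → Country A plays T1 (best of 2, 12, 11, 11, 9); Country B gets 11.
Among 2, 10, 3, 11, the best is 11 at Z. Subgame-perfect outcome: (T1, Z) with payoffs (12, 11).
Under simultaneous play:
Country A's best replies: W→T2; X→T3; Y→T1; Z→T1.
Country B's best replies: T0→X; T1→X; T2→X; T3→X; T4→Z.
Only (T3, X) has each player best-responding; Nash payoffs (12, 10).
Country B's commitment gain: 11 − 10 = 1.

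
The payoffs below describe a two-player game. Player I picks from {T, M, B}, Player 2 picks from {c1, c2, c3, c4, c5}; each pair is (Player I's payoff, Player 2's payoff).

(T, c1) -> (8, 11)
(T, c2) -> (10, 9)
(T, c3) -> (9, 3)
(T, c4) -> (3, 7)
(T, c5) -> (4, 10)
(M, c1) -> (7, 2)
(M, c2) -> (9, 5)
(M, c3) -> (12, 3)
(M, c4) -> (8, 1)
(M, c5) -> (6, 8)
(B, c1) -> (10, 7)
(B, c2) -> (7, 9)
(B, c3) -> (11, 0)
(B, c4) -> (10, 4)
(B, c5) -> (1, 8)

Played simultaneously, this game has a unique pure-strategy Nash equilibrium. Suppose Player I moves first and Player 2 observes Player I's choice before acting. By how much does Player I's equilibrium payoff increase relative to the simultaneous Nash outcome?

Work backward from Player 2's decision.
- T → Player 2 plays c1 (best of 11, 9, 3, 7, 10); Player I gets 8.
- M → Player 2 plays c5 (best of 2, 5, 3, 1, 8); Player I gets 6.
- B → Player 2 plays c2 (best of 7, 9, 0, 4, 8); Player I gets 7.
Maximizing over 8, 6, 7, Player I chooses T. Subgame-perfect outcome: (T, c1) with payoffs (8, 11).
Now find the simultaneous Nash equilibrium.
Player I's best replies: c1→B; c2→T; c3→M; c4→B; c5→M.
Player 2's best replies: T→c1; M→c5; B→c2.
Only (M, c5) has each player best-responding; Nash payoffs (6, 8).
Player I's commitment gain: 8 − 6 = 2.

2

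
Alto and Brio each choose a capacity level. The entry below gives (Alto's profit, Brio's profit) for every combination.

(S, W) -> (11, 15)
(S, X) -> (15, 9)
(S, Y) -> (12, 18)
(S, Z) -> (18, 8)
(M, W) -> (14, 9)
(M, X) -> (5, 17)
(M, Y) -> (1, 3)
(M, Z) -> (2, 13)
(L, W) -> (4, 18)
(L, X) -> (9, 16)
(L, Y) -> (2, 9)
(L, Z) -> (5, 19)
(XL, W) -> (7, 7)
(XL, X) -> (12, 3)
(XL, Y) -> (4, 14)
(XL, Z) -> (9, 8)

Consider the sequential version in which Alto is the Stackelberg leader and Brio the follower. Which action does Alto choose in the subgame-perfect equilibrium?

Solve by backward induction (Alto leads).
- S → Brio plays Y (best of 15, 9, 18, 8); Alto gets 12.
- M → Brio plays X (best of 9, 17, 3, 13); Alto gets 5.
- L → Brio plays Z (best of 18, 16, 9, 19); Alto gets 5.
- XL → Brio plays Y (best of 7, 3, 14, 8); Alto gets 4.
Alto's induced payoffs are 12, 5, 5, 4, so Alto commits to S. Subgame-perfect outcome: (S, Y) with payoffs (12, 18).

S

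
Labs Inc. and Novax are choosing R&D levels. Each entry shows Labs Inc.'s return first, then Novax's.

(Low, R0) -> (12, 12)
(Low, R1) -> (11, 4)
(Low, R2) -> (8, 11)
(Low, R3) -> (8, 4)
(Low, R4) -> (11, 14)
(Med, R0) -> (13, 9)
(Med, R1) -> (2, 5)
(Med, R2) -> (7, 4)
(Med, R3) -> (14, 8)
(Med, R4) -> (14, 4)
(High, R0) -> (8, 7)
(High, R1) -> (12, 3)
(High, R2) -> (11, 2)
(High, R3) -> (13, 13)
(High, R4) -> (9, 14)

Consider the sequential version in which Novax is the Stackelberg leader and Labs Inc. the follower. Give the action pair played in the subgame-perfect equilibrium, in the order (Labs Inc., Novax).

Labs Inc. best-responds to each possible Novax move:
- R0: Labs Inc. compares 12, 13, 8 and picks Med; Novax would get 9.
- R1: Labs Inc. compares 11, 2, 12 and picks High; Novax would get 3.
- R2: Labs Inc. compares 8, 7, 11 and picks High; Novax would get 2.
- R3: Labs Inc. compares 8, 14, 13 and picks Med; Novax would get 8.
- R4: Labs Inc. compares 11, 14, 9 and picks Med; Novax would get 4.
Among 9, 3, 2, 8, 4, the best is 9 at R0. Subgame-perfect outcome: (Med, R0) with payoffs (13, 9).

(Med, R0)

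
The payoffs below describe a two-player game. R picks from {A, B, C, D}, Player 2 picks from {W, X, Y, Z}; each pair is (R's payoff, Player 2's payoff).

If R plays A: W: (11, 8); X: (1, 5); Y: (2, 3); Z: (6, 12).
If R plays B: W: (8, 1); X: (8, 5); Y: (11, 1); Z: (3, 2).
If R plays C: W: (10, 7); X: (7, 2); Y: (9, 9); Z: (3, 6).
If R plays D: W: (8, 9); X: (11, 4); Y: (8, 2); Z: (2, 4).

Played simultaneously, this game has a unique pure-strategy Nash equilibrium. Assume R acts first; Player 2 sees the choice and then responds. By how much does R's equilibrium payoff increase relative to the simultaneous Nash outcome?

3

Backward induction with R moving first.
- A: Player 2 compares 8, 5, 3, 12 and picks Z; R would get 6.
- B: Player 2 compares 1, 5, 1, 2 and picks X; R would get 8.
- C: Player 2 compares 7, 2, 9, 6 and picks Y; R would get 9.
- D: Player 2 compares 9, 4, 2, 4 and picks W; R would get 8.
R's induced payoffs are 6, 8, 9, 8, so R commits to C. Subgame-perfect outcome: (C, Y) with payoffs (9, 9).
Under simultaneous play:
R's best replies: W→A; X→D; Y→B; Z→A.
Player 2's best replies: A→Z; B→X; C→Y; D→W.
The unique mutual best reply is (A, Z), giving (6, 12).
R's commitment gain: 9 − 6 = 3.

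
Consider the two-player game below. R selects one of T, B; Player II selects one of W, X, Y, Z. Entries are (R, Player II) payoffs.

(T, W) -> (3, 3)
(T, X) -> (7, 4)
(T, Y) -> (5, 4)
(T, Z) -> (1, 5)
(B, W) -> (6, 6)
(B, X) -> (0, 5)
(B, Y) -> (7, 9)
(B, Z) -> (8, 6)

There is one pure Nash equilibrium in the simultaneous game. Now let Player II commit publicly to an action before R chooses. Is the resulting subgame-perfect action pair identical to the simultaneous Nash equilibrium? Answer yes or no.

yes

Solve by backward induction (Player II leads).
- W: R compares 3, 6 and picks B; Player II would get 6.
- X: R compares 7, 0 and picks T; Player II would get 4.
- Y: R compares 5, 7 and picks B; Player II would get 9.
- Z: R compares 1, 8 and picks B; Player II would get 6.
Player II's induced payoffs are 6, 4, 9, 6, so Player II commits to Y. Subgame-perfect outcome: (B, Y) with payoffs (7, 9).
Under simultaneous play:
R's best replies: W→B; X→T; Y→B; Z→B.
Player II's best replies: T→Z; B→Y.
Only (B, Y) has each player best-responding; Nash payoffs (7, 9).
Sequential outcome (B, Y) coincides with the Nash profile (B, Y).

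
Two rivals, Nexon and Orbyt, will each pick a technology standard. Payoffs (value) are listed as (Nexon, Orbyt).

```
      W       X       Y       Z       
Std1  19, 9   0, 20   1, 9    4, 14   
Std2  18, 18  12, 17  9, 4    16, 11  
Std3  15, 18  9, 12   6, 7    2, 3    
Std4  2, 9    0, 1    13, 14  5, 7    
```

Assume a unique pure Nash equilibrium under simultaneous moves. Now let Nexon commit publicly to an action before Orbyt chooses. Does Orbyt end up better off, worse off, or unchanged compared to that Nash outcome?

Orbyt best-responds to each possible Nexon move:
- Std1 → Orbyt plays X (best of 9, 20, 9, 14); Nexon gets 0.
- Std2 → Orbyt plays W (best of 18, 17, 4, 11); Nexon gets 18.
- Std3 → Orbyt plays W (best of 18, 12, 7, 3); Nexon gets 15.
- Std4 → Orbyt plays Y (best of 9, 1, 14, 7); Nexon gets 13.
Maximizing over 0, 18, 15, 13, Nexon chooses Std2. Subgame-perfect outcome: (Std2, W) with payoffs (18, 18).
For the simultaneous game, intersect best replies.
Nexon's best replies: W→Std1; X→Std2; Y→Std4; Z→Std2.
Orbyt's best replies: Std1→X; Std2→W; Std3→W; Std4→Y.
The unique mutual best reply is (Std4, Y), giving (13, 14).
Orbyt earns 18 sequentially versus 14 at the Nash outcome: better off.

better off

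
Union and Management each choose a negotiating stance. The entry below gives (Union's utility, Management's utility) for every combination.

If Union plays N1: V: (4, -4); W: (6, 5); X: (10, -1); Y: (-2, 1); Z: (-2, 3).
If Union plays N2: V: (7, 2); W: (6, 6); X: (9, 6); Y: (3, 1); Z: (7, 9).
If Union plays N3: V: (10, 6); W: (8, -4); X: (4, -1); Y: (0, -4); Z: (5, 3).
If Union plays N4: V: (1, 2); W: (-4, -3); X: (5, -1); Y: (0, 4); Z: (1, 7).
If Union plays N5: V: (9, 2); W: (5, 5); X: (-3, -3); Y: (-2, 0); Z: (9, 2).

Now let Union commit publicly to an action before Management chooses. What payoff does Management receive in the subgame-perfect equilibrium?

Backward induction with Union moving first.
- N1: BR = W, leader payoff 6.
- N2: BR = Z, leader payoff 7.
- N3: BR = V, leader payoff 10.
- N4: BR = Z, leader payoff 1.
- N5: BR = W, leader payoff 5.
Maximizing over 6, 7, 10, 1, 5, Union chooses N3. Subgame-perfect outcome: (N3, V) with payoffs (10, 6).

6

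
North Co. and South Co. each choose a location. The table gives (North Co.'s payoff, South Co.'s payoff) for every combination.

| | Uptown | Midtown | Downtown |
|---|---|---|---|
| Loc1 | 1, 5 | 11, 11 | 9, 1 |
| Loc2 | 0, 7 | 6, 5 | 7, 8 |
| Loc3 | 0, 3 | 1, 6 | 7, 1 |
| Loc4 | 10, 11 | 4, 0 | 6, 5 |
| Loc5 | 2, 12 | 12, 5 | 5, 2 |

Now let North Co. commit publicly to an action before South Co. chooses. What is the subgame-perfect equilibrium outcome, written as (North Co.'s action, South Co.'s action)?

(Loc1, Midtown)

South Co. best-responds to each possible North Co. move:
- Loc1 → South Co. plays Midtown (best of 5, 11, 1); North Co. gets 11.
- Loc2 → South Co. plays Downtown (best of 7, 5, 8); North Co. gets 7.
- Loc3 → South Co. plays Midtown (best of 3, 6, 1); North Co. gets 1.
- Loc4 → South Co. plays Uptown (best of 11, 0, 5); North Co. gets 10.
- Loc5 → South Co. plays Uptown (best of 12, 5, 2); North Co. gets 2.
Among 11, 7, 1, 10, 2, the best is 11 at Loc1. Subgame-perfect outcome: (Loc1, Midtown) with payoffs (11, 11).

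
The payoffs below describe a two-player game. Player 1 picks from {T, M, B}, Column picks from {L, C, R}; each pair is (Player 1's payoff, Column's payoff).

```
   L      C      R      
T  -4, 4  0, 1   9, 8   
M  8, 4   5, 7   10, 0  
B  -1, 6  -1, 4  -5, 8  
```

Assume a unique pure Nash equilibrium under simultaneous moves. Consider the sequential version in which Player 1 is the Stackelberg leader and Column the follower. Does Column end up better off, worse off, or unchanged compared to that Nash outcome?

Column best-responds to each possible Player 1 move:
- T: BR = R, leader payoff 9.
- M: BR = C, leader payoff 5.
- B: BR = R, leader payoff -5.
Among 9, 5, -5, the best is 9 at T. Subgame-perfect outcome: (T, R) with payoffs (9, 8).
For the simultaneous game, intersect best replies.
Player 1's best replies: L→M; C→M; R→M.
Column's best replies: T→R; M→C; B→R.
Only (M, C) has each player best-responding; Nash payoffs (5, 7).
Column earns 8 sequentially versus 7 at the Nash outcome: better off.

better off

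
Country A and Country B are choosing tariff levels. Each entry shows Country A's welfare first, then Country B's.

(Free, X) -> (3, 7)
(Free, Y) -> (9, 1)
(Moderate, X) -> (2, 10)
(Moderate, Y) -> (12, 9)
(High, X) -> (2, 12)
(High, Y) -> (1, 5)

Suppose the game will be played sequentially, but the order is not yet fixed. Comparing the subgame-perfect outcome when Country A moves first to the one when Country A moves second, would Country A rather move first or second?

If Country A leads: Country B's best replies are Free→X, Moderate→X, High→X; Country A's induced payoffs 3, 2, 2; outcome (Free, X), payoffs (3, 7).
If Country B leads: Country A's best replies are X→Free, Y→Moderate; Country B's induced payoffs 7, 9; outcome (Moderate, Y), payoffs (12, 9).
Country A gets 3 moving first and 12 moving second, so Country A prefers to move second.

second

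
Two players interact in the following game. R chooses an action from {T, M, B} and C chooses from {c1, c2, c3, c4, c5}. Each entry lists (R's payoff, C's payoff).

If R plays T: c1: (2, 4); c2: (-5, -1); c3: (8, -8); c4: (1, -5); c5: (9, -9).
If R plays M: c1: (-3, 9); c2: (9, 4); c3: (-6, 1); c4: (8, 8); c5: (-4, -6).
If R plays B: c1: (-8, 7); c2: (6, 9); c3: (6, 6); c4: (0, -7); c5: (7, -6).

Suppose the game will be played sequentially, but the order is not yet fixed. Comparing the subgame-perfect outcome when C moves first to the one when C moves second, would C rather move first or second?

If R leads: C's best replies are T→c1, M→c1, B→c2; R's induced payoffs 2, -3, 6; outcome (B, c2), payoffs (6, 9).
If C leads: R's best replies are c1→T, c2→M, c3→T, c4→M, c5→T; C's induced payoffs 4, 4, -8, 8, -9; outcome (M, c4), payoffs (8, 8).
C gets 8 moving first and 9 moving second, so C prefers to move second.

second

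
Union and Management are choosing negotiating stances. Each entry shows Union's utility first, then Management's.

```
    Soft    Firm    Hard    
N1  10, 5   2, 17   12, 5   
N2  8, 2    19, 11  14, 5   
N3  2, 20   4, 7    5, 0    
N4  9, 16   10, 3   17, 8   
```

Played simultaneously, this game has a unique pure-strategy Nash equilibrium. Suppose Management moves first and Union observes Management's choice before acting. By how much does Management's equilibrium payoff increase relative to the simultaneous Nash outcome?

Solve by backward induction (Management leads).
- Soft → Union plays N1 (best of 10, 8, 2, 9); Management gets 5.
- Firm → Union plays N2 (best of 2, 19, 4, 10); Management gets 11.
- Hard → Union plays N4 (best of 12, 14, 5, 17); Management gets 8.
Management's induced payoffs are 5, 11, 8, so Management commits to Firm. Subgame-perfect outcome: (N2, Firm) with payoffs (19, 11).
Now find the simultaneous Nash equilibrium.
Union's best replies: Soft→N1; Firm→N2; Hard→N4.
Management's best replies: N1→Firm; N2→Firm; N3→Soft; N4→Soft.
The unique mutual best reply is (N2, Firm), giving (19, 11).
Management's commitment gain: 11 − 11 = 0.

0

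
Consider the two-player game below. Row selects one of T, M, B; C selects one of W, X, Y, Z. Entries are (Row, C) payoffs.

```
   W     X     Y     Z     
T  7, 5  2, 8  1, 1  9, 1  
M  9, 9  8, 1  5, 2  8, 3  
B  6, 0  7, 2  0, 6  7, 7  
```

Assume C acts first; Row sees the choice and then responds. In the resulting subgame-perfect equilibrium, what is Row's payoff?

9

Row best-responds to each possible C move:
- W: Row compares 7, 9, 6 and picks M; C would get 9.
- X: Row compares 2, 8, 7 and picks M; C would get 1.
- Y: Row compares 1, 5, 0 and picks M; C would get 2.
- Z: Row compares 9, 8, 7 and picks T; C would get 1.
Maximizing over 9, 1, 2, 1, C chooses W. Subgame-perfect outcome: (M, W) with payoffs (9, 9).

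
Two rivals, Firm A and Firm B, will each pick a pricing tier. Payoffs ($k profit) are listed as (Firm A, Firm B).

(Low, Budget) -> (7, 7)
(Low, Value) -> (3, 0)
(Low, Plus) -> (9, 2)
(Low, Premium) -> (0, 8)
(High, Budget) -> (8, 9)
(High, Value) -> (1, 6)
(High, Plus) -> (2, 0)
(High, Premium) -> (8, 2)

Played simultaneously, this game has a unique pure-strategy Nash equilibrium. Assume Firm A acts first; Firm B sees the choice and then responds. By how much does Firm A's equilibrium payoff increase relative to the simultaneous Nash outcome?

0

Work backward from Firm B's decision.
- Low → Firm B plays Premium (best of 7, 0, 2, 8); Firm A gets 0.
- High → Firm B plays Budget (best of 9, 6, 0, 2); Firm A gets 8.
Maximizing over 0, 8, Firm A chooses High. Subgame-perfect outcome: (High, Budget) with payoffs (8, 9).
Under simultaneous play:
Firm A's best replies: Budget→High; Value→Low; Plus→Low; Premium→High.
Firm B's best replies: Low→Premium; High→Budget.
Only (High, Budget) has each player best-responding; Nash payoffs (8, 9).
Firm A's commitment gain: 8 − 8 = 0.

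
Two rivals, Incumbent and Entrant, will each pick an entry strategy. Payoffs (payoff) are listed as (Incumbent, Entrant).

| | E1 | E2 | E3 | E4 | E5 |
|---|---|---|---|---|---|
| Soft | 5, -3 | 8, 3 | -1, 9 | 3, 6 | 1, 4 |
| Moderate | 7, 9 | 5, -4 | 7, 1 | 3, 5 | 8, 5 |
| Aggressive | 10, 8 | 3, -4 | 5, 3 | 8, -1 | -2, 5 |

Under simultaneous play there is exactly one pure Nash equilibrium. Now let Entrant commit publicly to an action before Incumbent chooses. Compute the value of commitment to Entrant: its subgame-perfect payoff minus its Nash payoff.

0

Solve by backward induction (Entrant leads).
- E1: BR = Aggressive, leader payoff 8.
- E2: BR = Soft, leader payoff 3.
- E3: BR = Moderate, leader payoff 1.
- E4: BR = Aggressive, leader payoff -1.
- E5: BR = Moderate, leader payoff 5.
Among 8, 3, 1, -1, 5, the best is 8 at E1. Subgame-perfect outcome: (Aggressive, E1) with payoffs (10, 8).
Now find the simultaneous Nash equilibrium.
Incumbent's best replies: E1→Aggressive; E2→Soft; E3→Moderate; E4→Aggressive; E5→Moderate.
Entrant's best replies: Soft→E3; Moderate→E1; Aggressive→E1.
Only (Aggressive, E1) has each player best-responding; Nash payoffs (10, 8).
Entrant's commitment gain: 8 − 8 = 0.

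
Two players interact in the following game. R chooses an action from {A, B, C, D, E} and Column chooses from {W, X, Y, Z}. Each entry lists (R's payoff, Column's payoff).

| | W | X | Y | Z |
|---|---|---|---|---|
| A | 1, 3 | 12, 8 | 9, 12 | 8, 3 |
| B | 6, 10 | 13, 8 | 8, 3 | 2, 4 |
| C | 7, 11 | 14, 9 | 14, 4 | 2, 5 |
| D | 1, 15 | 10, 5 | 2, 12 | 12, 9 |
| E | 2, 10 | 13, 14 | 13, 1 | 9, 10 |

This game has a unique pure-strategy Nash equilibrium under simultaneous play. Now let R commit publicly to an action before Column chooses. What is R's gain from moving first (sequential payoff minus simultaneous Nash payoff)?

6

Work backward from Column's decision.
- A → Column plays Y (best of 3, 8, 12, 3); R gets 9.
- B → Column plays W (best of 10, 8, 3, 4); R gets 6.
- C → Column plays W (best of 11, 9, 4, 5); R gets 7.
- D → Column plays W (best of 15, 5, 12, 9); R gets 1.
- E → Column plays X (best of 10, 14, 1, 10); R gets 13.
Maximizing over 9, 6, 7, 1, 13, R chooses E. Subgame-perfect outcome: (E, X) with payoffs (13, 14).
For the simultaneous game, intersect best replies.
R's best replies: W→C; X→C; Y→C; Z→D.
Column's best replies: A→Y; B→W; C→W; D→W; E→X.
Only (C, W) has each player best-responding; Nash payoffs (7, 11).
R's commitment gain: 13 − 7 = 6.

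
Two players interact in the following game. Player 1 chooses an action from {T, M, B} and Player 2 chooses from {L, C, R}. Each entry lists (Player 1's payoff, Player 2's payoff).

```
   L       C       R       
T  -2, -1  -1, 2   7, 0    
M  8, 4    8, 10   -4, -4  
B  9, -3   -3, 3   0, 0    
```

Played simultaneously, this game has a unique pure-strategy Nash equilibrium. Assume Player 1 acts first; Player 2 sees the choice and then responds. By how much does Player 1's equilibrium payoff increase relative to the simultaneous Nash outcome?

Player 2 best-responds to each possible Player 1 move:
- T: Player 2 compares -1, 2, 0 and picks C; Player 1 would get -1.
- M: Player 2 compares 4, 10, -4 and picks C; Player 1 would get 8.
- B: Player 2 compares -3, 3, 0 and picks C; Player 1 would get -3.
Maximizing over -1, 8, -3, Player 1 chooses M. Subgame-perfect outcome: (M, C) with payoffs (8, 10).
For the simultaneous game, intersect best replies.
Player 1's best replies: L→B; C→M; R→T.
Player 2's best replies: T→C; M→C; B→C.
The unique mutual best reply is (M, C), giving (8, 10).
Player 1's commitment gain: 8 − 8 = 0.

0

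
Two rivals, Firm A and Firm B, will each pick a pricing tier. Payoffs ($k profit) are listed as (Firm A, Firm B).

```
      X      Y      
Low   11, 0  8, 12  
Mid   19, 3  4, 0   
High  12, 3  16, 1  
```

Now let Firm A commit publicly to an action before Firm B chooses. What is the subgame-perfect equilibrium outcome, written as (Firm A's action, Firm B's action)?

(Mid, X)

Firm B best-responds to each possible Firm A move:
- Low → Firm B plays Y (best of 0, 12); Firm A gets 8.
- Mid → Firm B plays X (best of 3, 0); Firm A gets 19.
- High → Firm B plays X (best of 3, 1); Firm A gets 12.
Firm A's induced payoffs are 8, 19, 12, so Firm A commits to Mid. Subgame-perfect outcome: (Mid, X) with payoffs (19, 3).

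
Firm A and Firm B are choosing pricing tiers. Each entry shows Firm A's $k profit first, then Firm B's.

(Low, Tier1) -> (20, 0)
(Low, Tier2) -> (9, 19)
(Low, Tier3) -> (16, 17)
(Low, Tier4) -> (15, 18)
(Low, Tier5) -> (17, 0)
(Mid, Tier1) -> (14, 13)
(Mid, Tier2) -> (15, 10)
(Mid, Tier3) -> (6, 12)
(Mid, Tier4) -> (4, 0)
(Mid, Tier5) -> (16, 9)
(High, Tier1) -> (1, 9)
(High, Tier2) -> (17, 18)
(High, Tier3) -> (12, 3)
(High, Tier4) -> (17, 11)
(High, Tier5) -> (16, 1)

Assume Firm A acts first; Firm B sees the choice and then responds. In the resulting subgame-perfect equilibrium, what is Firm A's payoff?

17

Firm B best-responds to each possible Firm A move:
- Low: BR = Tier2, leader payoff 9.
- Mid: BR = Tier1, leader payoff 14.
- High: BR = Tier2, leader payoff 17.
Maximizing over 9, 14, 17, Firm A chooses High. Subgame-perfect outcome: (High, Tier2) with payoffs (17, 18).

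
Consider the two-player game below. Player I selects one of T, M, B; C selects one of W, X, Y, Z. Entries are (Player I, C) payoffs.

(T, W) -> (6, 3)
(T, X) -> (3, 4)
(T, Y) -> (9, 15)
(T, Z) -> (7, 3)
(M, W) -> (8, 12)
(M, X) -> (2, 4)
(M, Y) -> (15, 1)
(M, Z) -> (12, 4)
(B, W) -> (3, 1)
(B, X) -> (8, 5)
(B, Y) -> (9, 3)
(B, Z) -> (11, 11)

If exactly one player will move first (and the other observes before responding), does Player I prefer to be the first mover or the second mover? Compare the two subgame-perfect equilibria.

If Player I leads: C's best replies are T→Y, M→W, B→Z; Player I's induced payoffs 9, 8, 11; outcome (B, Z), payoffs (11, 11).
If C leads: Player I's best replies are W→M, X→B, Y→M, Z→M; C's induced payoffs 12, 5, 1, 4; outcome (M, W), payoffs (8, 12).
Player I gets 11 moving first and 8 moving second, so Player I prefers to move first.

first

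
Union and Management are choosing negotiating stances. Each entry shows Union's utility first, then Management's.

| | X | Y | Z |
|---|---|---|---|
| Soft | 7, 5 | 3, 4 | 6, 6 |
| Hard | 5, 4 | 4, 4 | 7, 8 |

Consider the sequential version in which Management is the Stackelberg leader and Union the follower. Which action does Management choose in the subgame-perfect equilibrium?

Z

Union best-responds to each possible Management move:
- X → Union plays Soft (best of 7, 5); Management gets 5.
- Y → Union plays Hard (best of 3, 4); Management gets 4.
- Z → Union plays Hard (best of 6, 7); Management gets 8.
Maximizing over 5, 4, 8, Management chooses Z. Subgame-perfect outcome: (Hard, Z) with payoffs (7, 8).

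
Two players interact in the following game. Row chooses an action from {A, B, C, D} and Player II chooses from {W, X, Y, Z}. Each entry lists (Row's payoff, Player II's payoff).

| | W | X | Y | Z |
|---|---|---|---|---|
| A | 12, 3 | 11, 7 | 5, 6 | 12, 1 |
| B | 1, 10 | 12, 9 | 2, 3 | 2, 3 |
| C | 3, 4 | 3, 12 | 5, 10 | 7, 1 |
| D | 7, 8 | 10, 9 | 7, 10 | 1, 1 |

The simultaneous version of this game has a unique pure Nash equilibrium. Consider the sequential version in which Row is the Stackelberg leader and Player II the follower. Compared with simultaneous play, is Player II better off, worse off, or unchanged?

worse off

Backward induction with Row moving first.
- A: BR = X, leader payoff 11.
- B: BR = W, leader payoff 1.
- C: BR = X, leader payoff 3.
- D: BR = Y, leader payoff 7.
Maximizing over 11, 1, 3, 7, Row chooses A. Subgame-perfect outcome: (A, X) with payoffs (11, 7).
Under simultaneous play:
Row's best replies: W→A; X→B; Y→D; Z→A.
Player II's best replies: A→X; B→W; C→X; D→Y.
Only (D, Y) has each player best-responding; Nash payoffs (7, 10).
Player II earns 7 sequentially versus 10 at the Nash outcome: worse off.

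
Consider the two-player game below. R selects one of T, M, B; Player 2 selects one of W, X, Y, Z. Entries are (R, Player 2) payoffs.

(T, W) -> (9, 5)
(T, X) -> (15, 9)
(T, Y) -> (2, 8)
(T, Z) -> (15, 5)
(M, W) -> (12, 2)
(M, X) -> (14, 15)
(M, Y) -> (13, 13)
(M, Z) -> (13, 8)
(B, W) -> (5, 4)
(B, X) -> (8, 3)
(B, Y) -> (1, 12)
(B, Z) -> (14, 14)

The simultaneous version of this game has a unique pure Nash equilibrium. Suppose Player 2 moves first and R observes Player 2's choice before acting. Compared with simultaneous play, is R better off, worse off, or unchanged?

R best-responds to each possible Player 2 move:
- W: BR = M, leader payoff 2.
- X: BR = T, leader payoff 9.
- Y: BR = M, leader payoff 13.
- Z: BR = T, leader payoff 5.
Among 2, 9, 13, 5, the best is 13 at Y. Subgame-perfect outcome: (M, Y) with payoffs (13, 13).
For the simultaneous game, intersect best replies.
R's best replies: W→M; X→T; Y→M; Z→T.
Player 2's best replies: T→X; M→X; B→Z.
Only (T, X) has each player best-responding; Nash payoffs (15, 9).
R earns 13 sequentially versus 15 at the Nash outcome: worse off.

worse off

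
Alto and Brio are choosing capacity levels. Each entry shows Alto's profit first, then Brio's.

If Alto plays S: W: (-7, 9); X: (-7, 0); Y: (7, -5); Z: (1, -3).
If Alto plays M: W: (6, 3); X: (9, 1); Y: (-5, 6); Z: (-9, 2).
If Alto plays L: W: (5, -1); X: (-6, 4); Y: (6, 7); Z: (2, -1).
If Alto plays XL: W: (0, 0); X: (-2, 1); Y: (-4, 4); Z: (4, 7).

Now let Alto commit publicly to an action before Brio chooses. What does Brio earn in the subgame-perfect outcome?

7

Work backward from Brio's decision.
- S: Brio compares 9, 0, -5, -3 and picks W; Alto would get -7.
- M: Brio compares 3, 1, 6, 2 and picks Y; Alto would get -5.
- L: Brio compares -1, 4, 7, -1 and picks Y; Alto would get 6.
- XL: Brio compares 0, 1, 4, 7 and picks Z; Alto would get 4.
Maximizing over -7, -5, 6, 4, Alto chooses L. Subgame-perfect outcome: (L, Y) with payoffs (6, 7).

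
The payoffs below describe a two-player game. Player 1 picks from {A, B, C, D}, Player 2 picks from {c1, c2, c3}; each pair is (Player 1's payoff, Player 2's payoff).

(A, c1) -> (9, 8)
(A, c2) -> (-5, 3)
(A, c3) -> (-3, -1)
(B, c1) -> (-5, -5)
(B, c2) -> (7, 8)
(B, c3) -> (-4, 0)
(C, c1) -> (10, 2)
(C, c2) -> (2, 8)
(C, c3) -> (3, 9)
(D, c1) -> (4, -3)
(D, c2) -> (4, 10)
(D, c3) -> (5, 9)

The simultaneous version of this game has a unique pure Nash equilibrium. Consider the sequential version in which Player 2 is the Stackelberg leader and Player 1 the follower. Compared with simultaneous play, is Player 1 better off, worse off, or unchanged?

worse off

Solve by backward induction (Player 2 leads).
- c1: Player 1 compares 9, -5, 10, 4 and picks C; Player 2 would get 2.
- c2: Player 1 compares -5, 7, 2, 4 and picks B; Player 2 would get 8.
- c3: Player 1 compares -3, -4, 3, 5 and picks D; Player 2 would get 9.
Maximizing over 2, 8, 9, Player 2 chooses c3. Subgame-perfect outcome: (D, c3) with payoffs (5, 9).
Now find the simultaneous Nash equilibrium.
Player 1's best replies: c1→C; c2→B; c3→D.
Player 2's best replies: A→c1; B→c2; C→c3; D→c2.
The unique mutual best reply is (B, c2), giving (7, 8).
Player 1 earns 5 sequentially versus 7 at the Nash outcome: worse off.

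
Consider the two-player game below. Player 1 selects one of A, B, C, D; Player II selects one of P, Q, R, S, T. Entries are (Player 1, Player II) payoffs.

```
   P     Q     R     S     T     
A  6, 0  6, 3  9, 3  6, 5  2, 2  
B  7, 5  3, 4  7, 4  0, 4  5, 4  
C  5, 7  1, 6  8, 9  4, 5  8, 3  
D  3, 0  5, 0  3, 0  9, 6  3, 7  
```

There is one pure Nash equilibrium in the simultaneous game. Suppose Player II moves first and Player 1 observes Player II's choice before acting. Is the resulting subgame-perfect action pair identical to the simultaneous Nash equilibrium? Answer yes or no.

no

Player 1 best-responds to each possible Player II move:
- P: BR = B, leader payoff 5.
- Q: BR = A, leader payoff 3.
- R: BR = A, leader payoff 3.
- S: BR = D, leader payoff 6.
- T: BR = C, leader payoff 3.
Player II's induced payoffs are 5, 3, 3, 6, 3, so Player II commits to S. Subgame-perfect outcome: (D, S) with payoffs (9, 6).
For the simultaneous game, intersect best replies.
Player 1's best replies: P→B; Q→A; R→A; S→D; T→C.
Player II's best replies: A→S; B→P; C→R; D→T.
Only (B, P) has each player best-responding; Nash payoffs (7, 5).
Sequential outcome (D, S) differs from the Nash profile (B, P).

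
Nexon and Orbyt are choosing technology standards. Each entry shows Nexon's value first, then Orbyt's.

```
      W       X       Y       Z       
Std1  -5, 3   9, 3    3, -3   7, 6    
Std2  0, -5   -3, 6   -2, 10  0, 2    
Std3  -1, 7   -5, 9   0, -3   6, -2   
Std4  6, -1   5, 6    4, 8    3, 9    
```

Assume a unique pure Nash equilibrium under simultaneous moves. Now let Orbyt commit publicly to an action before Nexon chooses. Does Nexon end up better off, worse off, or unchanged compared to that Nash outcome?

worse off

Backward induction with Orbyt moving first.
- W: Nexon compares -5, 0, -1, 6 and picks Std4; Orbyt would get -1.
- X: Nexon compares 9, -3, -5, 5 and picks Std1; Orbyt would get 3.
- Y: Nexon compares 3, -2, 0, 4 and picks Std4; Orbyt would get 8.
- Z: Nexon compares 7, 0, 6, 3 and picks Std1; Orbyt would get 6.
Maximizing over -1, 3, 8, 6, Orbyt chooses Y. Subgame-perfect outcome: (Std4, Y) with payoffs (4, 8).
Under simultaneous play:
Nexon's best replies: W→Std4; X→Std1; Y→Std4; Z→Std1.
Orbyt's best replies: Std1→Z; Std2→Y; Std3→X; Std4→Z.
Only (Std1, Z) has each player best-responding; Nash payoffs (7, 6).
Nexon earns 4 sequentially versus 7 at the Nash outcome: worse off.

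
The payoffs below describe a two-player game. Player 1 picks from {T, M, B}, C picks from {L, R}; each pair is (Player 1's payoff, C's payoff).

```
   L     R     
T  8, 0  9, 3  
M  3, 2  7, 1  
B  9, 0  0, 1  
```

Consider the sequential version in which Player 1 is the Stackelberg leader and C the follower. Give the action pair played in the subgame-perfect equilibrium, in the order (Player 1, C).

(T, R)

Work backward from C's decision.
- T → C plays R (best of 0, 3); Player 1 gets 9.
- M → C plays L (best of 2, 1); Player 1 gets 3.
- B → C plays R (best of 0, 1); Player 1 gets 0.
Player 1's induced payoffs are 9, 3, 0, so Player 1 commits to T. Subgame-perfect outcome: (T, R) with payoffs (9, 3).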